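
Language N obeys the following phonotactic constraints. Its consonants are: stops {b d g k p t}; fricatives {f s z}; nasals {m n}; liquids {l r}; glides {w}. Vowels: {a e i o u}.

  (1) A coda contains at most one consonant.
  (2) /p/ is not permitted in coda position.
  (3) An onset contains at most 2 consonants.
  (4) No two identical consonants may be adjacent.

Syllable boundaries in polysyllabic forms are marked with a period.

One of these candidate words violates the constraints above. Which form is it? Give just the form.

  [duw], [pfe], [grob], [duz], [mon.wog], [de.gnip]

[duw] — σ1 onset /d/, coda /w/ ok → licit
[pfe] — σ1 onset /pf/ (2C), coda /∅/ ok → licit
[grob] — σ1 onset /gr/ (2C), coda /b/ ok → licit
[duz] — σ1 onset /d/, coda /z/ ok → licit
[mon.wog] — σ1 onset /m/, coda /n/ ok; σ2 onset /w/, coda /g/ ok → licit
[de.gnip] — violates constraint 2: syllable 2 coda contains /p/ → illicit

[de.gnip]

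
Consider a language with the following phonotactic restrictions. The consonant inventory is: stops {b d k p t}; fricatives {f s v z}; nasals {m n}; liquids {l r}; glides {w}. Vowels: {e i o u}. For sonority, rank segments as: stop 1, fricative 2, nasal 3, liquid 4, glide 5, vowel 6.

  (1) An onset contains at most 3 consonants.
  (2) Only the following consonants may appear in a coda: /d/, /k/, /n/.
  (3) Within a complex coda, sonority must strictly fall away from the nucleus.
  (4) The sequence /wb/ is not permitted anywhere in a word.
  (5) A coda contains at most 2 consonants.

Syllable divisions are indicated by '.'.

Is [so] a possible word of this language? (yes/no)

yes

[so] — σ1 onset /s/, coda /∅/ ok → licit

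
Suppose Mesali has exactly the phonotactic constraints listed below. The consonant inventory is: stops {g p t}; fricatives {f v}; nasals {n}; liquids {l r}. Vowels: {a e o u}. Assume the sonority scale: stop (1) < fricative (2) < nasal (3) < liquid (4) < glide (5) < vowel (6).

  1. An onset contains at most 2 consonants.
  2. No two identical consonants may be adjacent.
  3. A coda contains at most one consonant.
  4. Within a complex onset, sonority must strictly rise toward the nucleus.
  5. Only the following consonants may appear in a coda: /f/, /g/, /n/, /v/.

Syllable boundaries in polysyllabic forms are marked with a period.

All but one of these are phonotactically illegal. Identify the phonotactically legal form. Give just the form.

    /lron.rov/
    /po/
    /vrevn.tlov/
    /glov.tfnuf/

/po/

/lron.rov/ — violates constraint 4: syllable 1 onset /lr/: /l/ (liquid, 4) → /r/ (liquid, 4) does not rise → phonotactically illegal
/po/ — σ1 onset /p/, coda /∅/ ok → phonotactically legal
/vrevn.tlov/ — violates constraint 3: syllable 1 coda /vn/ has 2 consonants (> 1) → phonotactically illegal
/glov.tfnuf/ — violates constraint 1: syllable 2 onset /tfn/ has 3 consonants (> 2) → phonotactically illegal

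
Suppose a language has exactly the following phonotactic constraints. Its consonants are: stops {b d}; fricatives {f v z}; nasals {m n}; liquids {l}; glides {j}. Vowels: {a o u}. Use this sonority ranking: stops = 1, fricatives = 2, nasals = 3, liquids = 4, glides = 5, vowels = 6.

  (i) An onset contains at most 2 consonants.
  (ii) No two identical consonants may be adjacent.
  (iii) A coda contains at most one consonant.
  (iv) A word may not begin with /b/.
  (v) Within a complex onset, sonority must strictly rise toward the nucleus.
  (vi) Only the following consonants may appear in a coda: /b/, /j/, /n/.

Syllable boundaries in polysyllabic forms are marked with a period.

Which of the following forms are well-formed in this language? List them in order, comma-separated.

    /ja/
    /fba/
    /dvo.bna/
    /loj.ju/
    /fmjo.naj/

/ja/, /dvo.bna/

/ja/ — σ1 onset /j/, coda /∅/ ok → well-formed
/fba/ — violates constraint (v): syllable 1 onset /fb/: /f/ (fricative, 2) → /b/ (stop, 1) does not rise → ill-formed
/dvo.bna/ — σ1 onset /dv/ (1→2 rises), coda /∅/ ok; σ2 onset /bn/ (1→3 rises), coda /∅/ ok → well-formed
/loj.ju/ — violates constraint (ii): adjacent identical consonants /jj/ → ill-formed
/fmjo.naj/ — violates constraint (i): syllable 1 onset /fmj/ has 3 consonants (> 2) → ill-formed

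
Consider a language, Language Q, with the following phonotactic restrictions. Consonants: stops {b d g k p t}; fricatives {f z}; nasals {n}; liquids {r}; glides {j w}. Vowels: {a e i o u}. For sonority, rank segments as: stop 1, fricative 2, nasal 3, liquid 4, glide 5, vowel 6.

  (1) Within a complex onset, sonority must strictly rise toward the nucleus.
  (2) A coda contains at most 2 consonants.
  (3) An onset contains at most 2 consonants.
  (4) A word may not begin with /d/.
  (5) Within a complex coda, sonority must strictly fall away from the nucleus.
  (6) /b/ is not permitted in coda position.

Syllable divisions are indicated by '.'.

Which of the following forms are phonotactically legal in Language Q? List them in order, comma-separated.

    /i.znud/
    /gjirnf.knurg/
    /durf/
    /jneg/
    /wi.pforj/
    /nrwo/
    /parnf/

/i.znud/

/i.znud/ — σ1 onset /∅/, coda /∅/ ok; σ2 onset /zn/ (2→3 rises), coda /d/ ok → phonotactically legal
/gjirnf.knurg/ — violates constraint 2: syllable 1 coda /rnf/ has 3 consonants (> 2) → phonotactically illegal
/durf/ — violates constraint 4: word begins with /d/ → phonotactically illegal
/jneg/ — violates constraint 1: syllable 1 onset /jn/: /j/ (glide, 5) → /n/ (nasal, 3) does not rise → phonotactically illegal
/wi.pforj/ — violates constraint 5: syllable 2 coda /rj/: /r/ (liquid, 4) → /j/ (glide, 5) does not fall → phonotactically illegal
/nrwo/ — violates constraint 3: syllable 1 onset /nrw/ has 3 consonants (> 2) → phonotactically illegal
/parnf/ — violates constraint 2: syllable 1 coda /rnf/ has 3 consonants (> 2) → phonotactically illegal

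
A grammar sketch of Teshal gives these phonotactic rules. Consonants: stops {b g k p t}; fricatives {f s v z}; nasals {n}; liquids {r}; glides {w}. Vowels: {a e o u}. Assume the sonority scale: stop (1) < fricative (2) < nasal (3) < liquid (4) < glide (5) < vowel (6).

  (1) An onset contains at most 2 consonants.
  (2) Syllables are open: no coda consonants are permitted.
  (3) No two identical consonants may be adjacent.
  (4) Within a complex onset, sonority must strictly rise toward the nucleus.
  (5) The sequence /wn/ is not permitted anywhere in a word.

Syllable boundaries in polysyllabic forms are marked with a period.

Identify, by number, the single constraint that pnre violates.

1

pnre: syllable 1 onset /pnr/ has 3 consonants (> 2).
This is a violation of constraint 1: "An onset contains at most 2 consonants."
The remaining constraints (2, 3, 4, 5) are satisfied.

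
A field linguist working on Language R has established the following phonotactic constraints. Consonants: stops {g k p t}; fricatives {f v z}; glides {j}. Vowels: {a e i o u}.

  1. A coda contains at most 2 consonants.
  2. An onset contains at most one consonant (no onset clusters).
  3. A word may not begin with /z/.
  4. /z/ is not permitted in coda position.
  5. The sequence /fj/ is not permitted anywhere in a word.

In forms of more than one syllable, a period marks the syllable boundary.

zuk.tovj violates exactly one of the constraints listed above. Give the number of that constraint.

3

zuk.tovj: word begins with /z/.
This is a violation of constraint 3: "A word may not begin with /z/."
The remaining constraints (1, 2, 4, 5) are satisfied.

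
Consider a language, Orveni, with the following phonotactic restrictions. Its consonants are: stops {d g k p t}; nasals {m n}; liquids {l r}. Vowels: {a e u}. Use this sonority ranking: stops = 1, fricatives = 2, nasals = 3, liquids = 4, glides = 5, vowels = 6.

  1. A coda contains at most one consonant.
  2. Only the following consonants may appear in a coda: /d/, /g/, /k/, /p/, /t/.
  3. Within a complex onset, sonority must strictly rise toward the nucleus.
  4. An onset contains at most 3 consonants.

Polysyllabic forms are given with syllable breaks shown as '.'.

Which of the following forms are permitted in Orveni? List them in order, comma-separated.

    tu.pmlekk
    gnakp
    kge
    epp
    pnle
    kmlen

pnle

tu.pmlekk — violates constraint 1: syllable 2 coda /kk/ has 2 consonants (> 1) → not permitted
gnakp — violates constraint 1: syllable 1 coda /kp/ has 2 consonants (> 1) → not permitted
kge — violates constraint 3: syllable 1 onset /kg/: /k/ (stop, 1) → /g/ (stop, 1) does not rise → not permitted
epp — violates constraint 1: syllable 1 coda /pp/ has 2 consonants (> 1) → not permitted
pnle — σ1 onset /pnl/ (1→3→4 rises), coda /∅/ ok → permitted
kmlen — violates constraint 2: syllable 1 coda contains /n/, which is not a licensed coda consonant → not permitted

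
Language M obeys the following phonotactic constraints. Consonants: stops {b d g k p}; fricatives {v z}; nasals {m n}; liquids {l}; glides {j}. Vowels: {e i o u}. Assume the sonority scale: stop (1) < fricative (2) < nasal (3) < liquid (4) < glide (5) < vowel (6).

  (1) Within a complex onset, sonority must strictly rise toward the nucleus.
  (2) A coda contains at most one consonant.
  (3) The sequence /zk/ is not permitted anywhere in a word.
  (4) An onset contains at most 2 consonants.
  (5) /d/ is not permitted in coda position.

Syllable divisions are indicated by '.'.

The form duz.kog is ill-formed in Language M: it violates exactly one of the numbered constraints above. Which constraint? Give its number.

duz.kog: contains banned sequence /zk/.
This is a violation of constraint 3: "The sequence /zk/ is not permitted anywhere in a word."
The remaining constraints (1, 2, 4, 5) are satisfied.

3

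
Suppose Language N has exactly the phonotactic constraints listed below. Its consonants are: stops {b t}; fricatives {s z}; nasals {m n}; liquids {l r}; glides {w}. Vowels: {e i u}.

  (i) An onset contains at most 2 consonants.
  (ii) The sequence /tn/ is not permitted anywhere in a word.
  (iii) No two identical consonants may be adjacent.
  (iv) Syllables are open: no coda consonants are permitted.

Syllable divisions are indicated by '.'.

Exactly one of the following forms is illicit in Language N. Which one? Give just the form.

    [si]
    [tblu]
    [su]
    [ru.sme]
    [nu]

[si] — σ1 onset /s/, coda /∅/ ok → licit
[tblu] — violates constraint (i): syllable 1 onset /tbl/ has 3 consonants (> 2) → illicit
[su] — σ1 onset /s/, coda /∅/ ok → licit
[ru.sme] — σ1 onset /r/, coda /∅/ ok; σ2 onset /sm/ (2C), coda /∅/ ok → licit
[nu] — σ1 onset /n/, coda /∅/ ok → licit

[tblu]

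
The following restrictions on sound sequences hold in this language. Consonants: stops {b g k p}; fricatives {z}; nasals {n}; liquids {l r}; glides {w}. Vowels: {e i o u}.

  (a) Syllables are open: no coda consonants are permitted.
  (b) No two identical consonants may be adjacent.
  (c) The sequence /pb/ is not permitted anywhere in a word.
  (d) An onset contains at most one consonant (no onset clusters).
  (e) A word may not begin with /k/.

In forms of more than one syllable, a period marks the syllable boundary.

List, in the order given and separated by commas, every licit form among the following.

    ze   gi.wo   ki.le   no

ze, gi.wo, no

ze — σ1 onset /z/, coda /∅/ ok → licit
gi.wo — σ1 onset /g/, coda /∅/ ok; σ2 onset /w/, coda /∅/ ok → licit
ki.le — violates constraint (e): word begins with /k/ → illicit
no — σ1 onset /n/, coda /∅/ ok → licit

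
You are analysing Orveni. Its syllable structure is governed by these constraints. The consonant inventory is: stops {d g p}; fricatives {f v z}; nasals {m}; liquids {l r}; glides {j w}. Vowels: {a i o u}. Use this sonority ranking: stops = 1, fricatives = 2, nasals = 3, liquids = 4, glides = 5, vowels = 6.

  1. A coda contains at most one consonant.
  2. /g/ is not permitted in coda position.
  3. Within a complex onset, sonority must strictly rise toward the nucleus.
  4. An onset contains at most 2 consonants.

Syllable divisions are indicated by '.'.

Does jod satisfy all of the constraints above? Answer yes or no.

yes

jod — σ1 onset /j/, coda /d/ ok → permitted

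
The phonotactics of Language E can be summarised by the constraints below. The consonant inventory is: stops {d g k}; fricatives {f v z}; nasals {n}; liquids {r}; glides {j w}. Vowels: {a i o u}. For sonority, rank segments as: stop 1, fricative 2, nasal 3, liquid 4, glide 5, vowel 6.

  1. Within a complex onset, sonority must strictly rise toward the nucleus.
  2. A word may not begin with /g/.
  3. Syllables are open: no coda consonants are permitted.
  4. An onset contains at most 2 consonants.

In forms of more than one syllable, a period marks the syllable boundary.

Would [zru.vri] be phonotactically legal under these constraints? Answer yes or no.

[zru.vri] — σ1 onset /zr/ (2→4 rises), coda /∅/ ok; σ2 onset /vr/ (2→4 rises), coda /∅/ ok → phonotactically legal

yes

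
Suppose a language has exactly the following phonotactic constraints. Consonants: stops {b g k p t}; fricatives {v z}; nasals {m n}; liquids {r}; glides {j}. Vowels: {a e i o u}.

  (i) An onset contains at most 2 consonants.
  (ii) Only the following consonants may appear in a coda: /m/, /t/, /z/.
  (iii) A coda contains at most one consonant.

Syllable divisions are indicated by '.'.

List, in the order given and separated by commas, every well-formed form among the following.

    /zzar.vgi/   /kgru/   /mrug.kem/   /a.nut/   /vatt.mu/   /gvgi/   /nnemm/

/zzar.vgi/ — violates constraint (ii): syllable 1 coda contains /r/, which is not a licensed coda consonant → ill-formed
/kgru/ — violates constraint (i): syllable 1 onset /kgr/ has 3 consonants (> 2) → ill-formed
/mrug.kem/ — violates constraint (ii): syllable 1 coda contains /g/, which is not a licensed coda consonant → ill-formed
/a.nut/ — σ1 onset /∅/, coda /∅/ ok; σ2 onset /n/, coda /t/ ok → well-formed
/vatt.mu/ — violates constraint (iii): syllable 1 coda /tt/ has 2 consonants (> 1) → ill-formed
/gvgi/ — violates constraint (i): syllable 1 onset /gvg/ has 3 consonants (> 2) → ill-formed
/nnemm/ — violates constraint (iii): syllable 1 coda /mm/ has 2 consonants (> 1) → ill-formed

/a.nut/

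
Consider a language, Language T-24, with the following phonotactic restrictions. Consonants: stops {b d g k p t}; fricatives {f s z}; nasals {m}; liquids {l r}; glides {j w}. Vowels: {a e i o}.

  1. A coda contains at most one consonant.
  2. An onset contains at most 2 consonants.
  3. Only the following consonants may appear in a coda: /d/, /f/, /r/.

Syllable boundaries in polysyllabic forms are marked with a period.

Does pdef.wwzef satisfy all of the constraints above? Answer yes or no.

pdef.wwzef — violates constraint 2: syllable 2 onset /wwz/ has 3 consonants (> 2) → phonotactically illegal

no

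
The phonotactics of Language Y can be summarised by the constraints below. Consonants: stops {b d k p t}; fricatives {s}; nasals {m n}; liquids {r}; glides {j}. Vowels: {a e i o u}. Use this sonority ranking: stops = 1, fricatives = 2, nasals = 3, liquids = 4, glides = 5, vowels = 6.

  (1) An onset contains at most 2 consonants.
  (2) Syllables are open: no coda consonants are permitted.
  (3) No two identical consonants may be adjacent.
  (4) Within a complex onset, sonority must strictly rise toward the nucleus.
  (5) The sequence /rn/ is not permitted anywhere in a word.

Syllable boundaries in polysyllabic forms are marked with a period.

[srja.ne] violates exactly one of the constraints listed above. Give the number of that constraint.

[srja.ne]: syllable 1 onset /srj/ has 3 consonants (> 2).
This is a violation of constraint 1: "An onset contains at most 2 consonants."
The remaining constraints (2, 3, 4, 5) are satisfied.

1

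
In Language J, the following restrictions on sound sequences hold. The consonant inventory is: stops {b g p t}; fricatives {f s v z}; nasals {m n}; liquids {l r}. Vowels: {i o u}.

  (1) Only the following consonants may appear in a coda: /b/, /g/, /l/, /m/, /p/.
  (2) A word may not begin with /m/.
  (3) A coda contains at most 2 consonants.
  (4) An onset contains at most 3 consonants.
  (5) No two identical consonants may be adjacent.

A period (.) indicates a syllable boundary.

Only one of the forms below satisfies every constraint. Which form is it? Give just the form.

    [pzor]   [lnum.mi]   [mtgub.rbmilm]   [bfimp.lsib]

[bfimp.lsib]

[pzor] — violates constraint 1: syllable 1 coda contains /r/, which is not a licensed coda consonant → not permitted
[lnum.mi] — violates constraint 5: adjacent identical consonants /mm/ → not permitted
[mtgub.rbmilm] — violates constraint 2: word begins with /m/ → not permitted
[bfimp.lsib] — σ1 onset /bf/ (2C), coda /mp/ (2C) ok; σ2 onset /ls/ (2C), coda /b/ ok → permitted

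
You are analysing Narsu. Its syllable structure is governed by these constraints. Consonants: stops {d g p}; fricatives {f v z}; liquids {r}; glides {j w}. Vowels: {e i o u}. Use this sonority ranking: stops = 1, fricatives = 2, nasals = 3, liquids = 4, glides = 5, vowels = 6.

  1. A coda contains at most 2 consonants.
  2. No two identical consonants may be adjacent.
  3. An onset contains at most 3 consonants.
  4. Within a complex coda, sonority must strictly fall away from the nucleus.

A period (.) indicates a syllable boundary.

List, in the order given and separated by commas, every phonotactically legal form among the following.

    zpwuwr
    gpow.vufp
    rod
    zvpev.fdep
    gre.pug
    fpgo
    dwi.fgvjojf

zpwuwr, gpow.vufp, rod, zvpev.fdep, gre.pug, fpgo

zpwuwr — σ1 onset /zpw/ (3C), coda /wr/ (5→4 falls) ok → phonotactically legal
gpow.vufp — σ1 onset /gp/ (2C), coda /w/ ok; σ2 onset /v/, coda /fp/ (2→1 falls) ok → phonotactically legal
rod — σ1 onset /r/, coda /d/ ok → phonotactically legal
zvpev.fdep — σ1 onset /zvp/ (3C), coda /v/ ok; σ2 onset /fd/ (2C), coda /p/ ok → phonotactically legal
gre.pug — σ1 onset /gr/ (2C), coda /∅/ ok; σ2 onset /p/, coda /g/ ok → phonotactically legal
fpgo — σ1 onset /fpg/ (3C), coda /∅/ ok → phonotactically legal
dwi.fgvjojf — violates constraint 3: syllable 2 onset /fgvj/ has 4 consonants (> 3) → phonotactically illegal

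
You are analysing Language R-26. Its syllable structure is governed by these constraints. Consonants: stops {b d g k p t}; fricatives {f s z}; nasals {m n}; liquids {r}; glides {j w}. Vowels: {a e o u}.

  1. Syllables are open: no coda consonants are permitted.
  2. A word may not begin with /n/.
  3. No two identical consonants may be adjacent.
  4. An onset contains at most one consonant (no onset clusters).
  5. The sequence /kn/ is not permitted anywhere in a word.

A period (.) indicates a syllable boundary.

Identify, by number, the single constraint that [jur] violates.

1

[jur]: syllable 1 coda /r/ has 1 consonant (> 0).
This is a violation of constraint 1: "Syllables are open: no coda consonants are permitted."
The remaining constraints (2, 3, 4, 5) are satisfied.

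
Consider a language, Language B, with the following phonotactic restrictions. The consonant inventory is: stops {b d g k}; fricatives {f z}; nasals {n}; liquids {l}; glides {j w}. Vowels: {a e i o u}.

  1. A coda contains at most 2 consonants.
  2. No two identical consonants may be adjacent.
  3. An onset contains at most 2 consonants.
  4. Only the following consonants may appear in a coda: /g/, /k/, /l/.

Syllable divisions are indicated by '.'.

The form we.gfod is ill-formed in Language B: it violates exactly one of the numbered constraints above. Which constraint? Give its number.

4

we.gfod: syllable 2 coda contains /d/, which is not a licensed coda consonant.
This is a violation of constraint 4: "Only the following consonants may appear in a coda: /g/, /k/, /l/."
The remaining constraints (1, 2, 3) are satisfied.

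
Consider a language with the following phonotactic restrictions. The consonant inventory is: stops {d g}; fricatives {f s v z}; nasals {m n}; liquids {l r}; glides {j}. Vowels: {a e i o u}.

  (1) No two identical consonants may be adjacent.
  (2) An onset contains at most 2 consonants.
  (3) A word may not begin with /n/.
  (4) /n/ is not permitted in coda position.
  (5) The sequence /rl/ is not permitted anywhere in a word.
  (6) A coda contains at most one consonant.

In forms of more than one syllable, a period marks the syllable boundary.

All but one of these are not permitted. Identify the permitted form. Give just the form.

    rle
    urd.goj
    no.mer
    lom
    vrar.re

rle — violates constraint 5: contains banned sequence /rl/ → not permitted
urd.goj — violates constraint 6: syllable 1 coda /rd/ has 2 consonants (> 1) → not permitted
no.mer — violates constraint 3: word begins with /n/ → not permitted
lom — σ1 onset /l/, coda /m/ ok → permitted
vrar.re — violates constraint 1: adjacent identical consonants /rr/ → not permitted

lom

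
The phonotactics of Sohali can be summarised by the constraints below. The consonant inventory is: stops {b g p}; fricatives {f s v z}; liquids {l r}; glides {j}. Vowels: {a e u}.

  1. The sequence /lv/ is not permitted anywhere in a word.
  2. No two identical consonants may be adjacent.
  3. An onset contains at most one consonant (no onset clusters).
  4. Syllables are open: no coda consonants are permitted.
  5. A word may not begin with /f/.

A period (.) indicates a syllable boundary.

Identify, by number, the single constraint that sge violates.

3

sge: syllable 1 onset /sg/ has 2 consonants (> 1).
This is a violation of constraint 3: "An onset contains at most one consonant (no onset clusters)."
The remaining constraints (1, 2, 4, 5) are satisfied.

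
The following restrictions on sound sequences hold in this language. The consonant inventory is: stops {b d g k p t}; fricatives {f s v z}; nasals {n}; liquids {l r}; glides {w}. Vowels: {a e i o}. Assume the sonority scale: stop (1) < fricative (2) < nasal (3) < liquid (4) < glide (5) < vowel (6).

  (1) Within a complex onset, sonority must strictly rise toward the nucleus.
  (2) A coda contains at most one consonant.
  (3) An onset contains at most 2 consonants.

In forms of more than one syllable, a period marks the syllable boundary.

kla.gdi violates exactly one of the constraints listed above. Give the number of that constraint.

1

kla.gdi: syllable 2 onset /gd/: /g/ (stop, 1) → /d/ (stop, 1) does not rise.
This is a violation of constraint 1: "Within a complex onset, sonority must strictly rise toward the nucleus."
The remaining constraints (2, 3) are satisfied.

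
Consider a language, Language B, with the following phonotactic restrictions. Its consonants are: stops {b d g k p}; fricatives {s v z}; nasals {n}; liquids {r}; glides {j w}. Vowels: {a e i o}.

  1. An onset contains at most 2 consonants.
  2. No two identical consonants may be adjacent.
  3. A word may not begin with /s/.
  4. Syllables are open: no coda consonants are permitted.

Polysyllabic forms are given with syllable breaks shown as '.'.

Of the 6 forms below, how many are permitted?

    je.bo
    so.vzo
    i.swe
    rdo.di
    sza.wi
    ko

4

je.bo — σ1 onset /j/, coda /∅/ ok; σ2 onset /b/, coda /∅/ ok → permitted
so.vzo — violates constraint 3: word begins with /s/ → not permitted
i.swe — σ1 onset /∅/, coda /∅/ ok; σ2 onset /sw/ (2C), coda /∅/ ok → permitted
rdo.di — σ1 onset /rd/ (2C), coda /∅/ ok; σ2 onset /d/, coda /∅/ ok → permitted
sza.wi — violates constraint 3: word begins with /s/ → not permitted
ko — σ1 onset /k/, coda /∅/ ok → permitted
Permitted: je.bo, i.swe, rdo.di, ko → 4.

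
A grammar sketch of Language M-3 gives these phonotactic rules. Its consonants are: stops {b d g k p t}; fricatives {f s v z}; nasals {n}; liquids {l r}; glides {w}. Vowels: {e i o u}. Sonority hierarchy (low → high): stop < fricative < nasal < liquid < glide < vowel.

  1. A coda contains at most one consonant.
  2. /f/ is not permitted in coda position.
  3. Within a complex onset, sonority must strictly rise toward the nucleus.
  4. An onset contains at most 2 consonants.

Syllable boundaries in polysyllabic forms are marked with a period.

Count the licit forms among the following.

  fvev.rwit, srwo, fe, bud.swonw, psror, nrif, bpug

1

fvev.rwit — violates constraint 3: syllable 1 onset /fv/: /f/ (fricative, 2) → /v/ (fricative, 2) does not rise → illicit
srwo — violates constraint 4: syllable 1 onset /srw/ has 3 consonants (> 2) → illicit
fe — σ1 onset /f/, coda /∅/ ok → licit
bud.swonw — violates constraint 1: syllable 2 coda /nw/ has 2 consonants (> 1) → illicit
psror — violates constraint 4: syllable 1 onset /psr/ has 3 consonants (> 2) → illicit
nrif — violates constraint 2: syllable 1 coda contains /f/ → illicit
bpug — violates constraint 3: syllable 1 onset /bp/: /b/ (stop, 1) → /p/ (stop, 1) does not rise → illicit
Licit: fe → 1.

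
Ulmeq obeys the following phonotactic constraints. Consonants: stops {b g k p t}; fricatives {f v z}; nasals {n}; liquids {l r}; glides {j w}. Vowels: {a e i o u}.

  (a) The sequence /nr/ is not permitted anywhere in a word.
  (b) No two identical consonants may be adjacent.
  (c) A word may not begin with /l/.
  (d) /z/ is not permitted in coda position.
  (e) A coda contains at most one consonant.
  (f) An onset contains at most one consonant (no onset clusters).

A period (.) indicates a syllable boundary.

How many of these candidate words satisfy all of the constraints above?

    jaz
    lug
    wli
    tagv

jaz — violates constraint (d): syllable 1 coda contains /z/ → not permitted
lug — violates constraint (c): word begins with /l/ → not permitted
wli — violates constraint (f): syllable 1 onset /wl/ has 2 consonants (> 1) → not permitted
tagv — violates constraint (e): syllable 1 coda /gv/ has 2 consonants (> 1) → not permitted
No form is permitted → 0.

0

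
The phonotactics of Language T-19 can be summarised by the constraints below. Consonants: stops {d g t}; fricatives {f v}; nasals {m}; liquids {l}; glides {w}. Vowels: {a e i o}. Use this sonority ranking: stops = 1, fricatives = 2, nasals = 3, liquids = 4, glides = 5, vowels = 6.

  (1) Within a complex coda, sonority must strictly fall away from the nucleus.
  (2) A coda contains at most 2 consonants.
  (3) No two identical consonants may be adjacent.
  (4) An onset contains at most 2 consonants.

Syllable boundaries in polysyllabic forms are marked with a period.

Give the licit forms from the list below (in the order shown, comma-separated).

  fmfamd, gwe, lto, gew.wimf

fmfamd — violates constraint 4: syllable 1 onset /fmf/ has 3 consonants (> 2) → illicit
gwe — σ1 onset /gw/ (2C), coda /∅/ ok → licit
lto — σ1 onset /lt/ (2C), coda /∅/ ok → licit
gew.wimf — violates constraint 3: adjacent identical consonants /ww/ → illicit

gwe, lto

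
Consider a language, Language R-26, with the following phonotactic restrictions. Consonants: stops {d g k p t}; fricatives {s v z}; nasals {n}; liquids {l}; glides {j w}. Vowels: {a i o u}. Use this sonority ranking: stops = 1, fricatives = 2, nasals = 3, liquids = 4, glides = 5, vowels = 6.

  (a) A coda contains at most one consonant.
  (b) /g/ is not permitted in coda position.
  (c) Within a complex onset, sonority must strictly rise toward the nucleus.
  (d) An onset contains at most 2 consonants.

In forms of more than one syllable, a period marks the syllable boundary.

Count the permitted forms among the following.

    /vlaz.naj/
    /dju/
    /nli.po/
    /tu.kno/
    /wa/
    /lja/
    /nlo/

7

/vlaz.naj/ — σ1 onset /vl/ (2→4 rises), coda /z/ ok; σ2 onset /n/, coda /j/ ok → permitted
/dju/ — σ1 onset /dj/ (1→5 rises), coda /∅/ ok → permitted
/nli.po/ — σ1 onset /nl/ (3→4 rises), coda /∅/ ok; σ2 onset /p/, coda /∅/ ok → permitted
/tu.kno/ — σ1 onset /t/, coda /∅/ ok; σ2 onset /kn/ (1→3 rises), coda /∅/ ok → permitted
/wa/ — σ1 onset /w/, coda /∅/ ok → permitted
/lja/ — σ1 onset /lj/ (4→5 rises), coda /∅/ ok → permitted
/nlo/ — σ1 onset /nl/ (3→4 rises), coda /∅/ ok → permitted
Permitted: /vlaz.naj/, /dju/, /nli.po/, /tu.kno/, /wa/, /lja/, /nlo/ → 7.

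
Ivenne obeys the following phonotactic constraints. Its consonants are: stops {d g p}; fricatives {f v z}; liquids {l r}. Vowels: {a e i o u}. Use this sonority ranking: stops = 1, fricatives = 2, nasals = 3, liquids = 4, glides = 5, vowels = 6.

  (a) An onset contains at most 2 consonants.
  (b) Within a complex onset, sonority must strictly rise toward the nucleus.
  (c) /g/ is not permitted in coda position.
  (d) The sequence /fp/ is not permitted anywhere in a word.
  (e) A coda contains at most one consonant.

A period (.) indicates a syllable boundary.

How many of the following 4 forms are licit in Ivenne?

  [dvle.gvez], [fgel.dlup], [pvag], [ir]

1

[dvle.gvez] — violates constraint (a): syllable 1 onset /dvl/ has 3 consonants (> 2) → illicit
[fgel.dlup] — violates constraint (b): syllable 1 onset /fg/: /f/ (fricative, 2) → /g/ (stop, 1) does not rise → illicit
[pvag] — violates constraint (c): syllable 1 coda contains /g/ → illicit
[ir] — σ1 onset /∅/, coda /r/ ok → licit
Licit: [ir] → 1.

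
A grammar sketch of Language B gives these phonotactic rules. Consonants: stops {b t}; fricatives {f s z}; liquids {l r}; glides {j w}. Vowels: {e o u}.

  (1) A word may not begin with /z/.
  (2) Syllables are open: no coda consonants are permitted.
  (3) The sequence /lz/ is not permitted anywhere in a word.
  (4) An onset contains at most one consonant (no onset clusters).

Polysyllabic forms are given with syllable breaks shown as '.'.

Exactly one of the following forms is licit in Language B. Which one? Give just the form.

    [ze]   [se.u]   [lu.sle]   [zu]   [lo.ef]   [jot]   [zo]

[ze] — violates constraint 1: word begins with /z/ → illicit
[se.u] — σ1 onset /s/, coda /∅/ ok; σ2 onset /∅/, coda /∅/ ok → licit
[lu.sle] — violates constraint 4: syllable 2 onset /sl/ has 2 consonants (> 1) → illicit
[zu] — violates constraint 1: word begins with /z/ → illicit
[lo.ef] — violates constraint 2: syllable 2 coda /f/ has 1 consonant (> 0) → illicit
[jot] — violates constraint 2: syllable 1 coda /t/ has 1 consonant (> 0) → illicit
[zo] — violates constraint 1: word begins with /z/ → illicit

[se.u]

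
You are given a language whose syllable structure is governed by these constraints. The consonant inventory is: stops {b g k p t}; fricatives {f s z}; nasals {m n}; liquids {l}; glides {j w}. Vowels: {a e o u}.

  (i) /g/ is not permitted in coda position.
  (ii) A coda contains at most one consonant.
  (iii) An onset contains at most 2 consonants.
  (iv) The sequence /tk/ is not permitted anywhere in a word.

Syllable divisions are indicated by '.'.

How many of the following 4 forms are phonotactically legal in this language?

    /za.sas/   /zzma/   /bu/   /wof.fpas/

3

/za.sas/ — σ1 onset /z/, coda /∅/ ok; σ2 onset /s/, coda /s/ ok → phonotactically legal
/zzma/ — violates constraint (iii): syllable 1 onset /zzm/ has 3 consonants (> 2) → phonotactically illegal
/bu/ — σ1 onset /b/, coda /∅/ ok → phonotactically legal
/wof.fpas/ — σ1 onset /w/, coda /f/ ok; σ2 onset /fp/ (2C), coda /s/ ok → phonotactically legal
Phonotactically legal: /za.sas/, /bu/, /wof.fpas/ → 3.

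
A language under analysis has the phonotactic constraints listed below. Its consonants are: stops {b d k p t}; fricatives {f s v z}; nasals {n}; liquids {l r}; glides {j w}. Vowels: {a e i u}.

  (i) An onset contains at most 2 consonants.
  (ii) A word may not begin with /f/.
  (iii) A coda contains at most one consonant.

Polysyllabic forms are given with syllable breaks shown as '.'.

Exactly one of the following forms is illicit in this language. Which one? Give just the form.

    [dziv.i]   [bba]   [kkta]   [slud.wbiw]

[dziv.i] — σ1 onset /dz/ (2C), coda /v/ ok; σ2 onset /∅/, coda /∅/ ok → licit
[bba] — σ1 onset /bb/ (2C), coda /∅/ ok → licit
[kkta] — violates constraint (i): syllable 1 onset /kkt/ has 3 consonants (> 2) → illicit
[slud.wbiw] — σ1 onset /sl/ (2C), coda /d/ ok; σ2 onset /wb/ (2C), coda /w/ ok → licit

[kkta]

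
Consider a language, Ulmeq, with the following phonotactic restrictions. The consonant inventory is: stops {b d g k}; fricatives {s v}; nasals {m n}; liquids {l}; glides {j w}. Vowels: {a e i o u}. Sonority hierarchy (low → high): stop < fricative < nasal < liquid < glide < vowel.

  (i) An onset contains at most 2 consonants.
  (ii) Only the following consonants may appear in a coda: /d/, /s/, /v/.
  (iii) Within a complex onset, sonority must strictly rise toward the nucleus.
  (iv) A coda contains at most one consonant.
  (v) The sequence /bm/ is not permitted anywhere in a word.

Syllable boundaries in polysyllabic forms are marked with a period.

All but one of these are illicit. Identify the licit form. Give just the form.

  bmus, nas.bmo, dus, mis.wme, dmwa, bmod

bmus — violates constraint (v): contains banned sequence /bm/ → illicit
nas.bmo — violates constraint (v): contains banned sequence /bm/ → illicit
dus — σ1 onset /d/, coda /s/ ok → licit
mis.wme — violates constraint (iii): syllable 2 onset /wm/: /w/ (glide, 5) → /m/ (nasal, 3) does not rise → illicit
dmwa — violates constraint (i): syllable 1 onset /dmw/ has 3 consonants (> 2) → illicit
bmod — violates constraint (v): contains banned sequence /bm/ → illicit

dus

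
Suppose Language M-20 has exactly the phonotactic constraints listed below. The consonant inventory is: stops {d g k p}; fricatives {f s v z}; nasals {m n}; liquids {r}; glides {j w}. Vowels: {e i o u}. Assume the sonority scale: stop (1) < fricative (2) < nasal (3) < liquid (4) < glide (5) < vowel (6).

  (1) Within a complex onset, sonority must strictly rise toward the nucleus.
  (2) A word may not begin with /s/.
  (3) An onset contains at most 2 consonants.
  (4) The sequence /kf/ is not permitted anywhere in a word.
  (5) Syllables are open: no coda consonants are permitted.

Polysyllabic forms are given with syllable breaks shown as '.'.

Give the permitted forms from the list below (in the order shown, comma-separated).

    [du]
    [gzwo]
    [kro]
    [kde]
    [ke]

[du] — σ1 onset /d/, coda /∅/ ok → permitted
[gzwo] — violates constraint 3: syllable 1 onset /gzw/ has 3 consonants (> 2) → not permitted
[kro] — σ1 onset /kr/ (1→4 rises), coda /∅/ ok → permitted
[kde] — violates constraint 1: syllable 1 onset /kd/: /k/ (stop, 1) → /d/ (stop, 1) does not rise → not permitted
[ke] — σ1 onset /k/, coda /∅/ ok → permitted

[du], [kro], [ke]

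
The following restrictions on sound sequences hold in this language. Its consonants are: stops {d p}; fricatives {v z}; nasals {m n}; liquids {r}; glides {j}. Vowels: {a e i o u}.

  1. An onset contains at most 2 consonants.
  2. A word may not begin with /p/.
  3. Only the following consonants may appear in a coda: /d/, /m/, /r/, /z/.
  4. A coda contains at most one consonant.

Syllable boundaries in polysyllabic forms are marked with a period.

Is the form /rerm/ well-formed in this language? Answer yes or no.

no

/rerm/ — violates constraint 4: syllable 1 coda /rm/ has 2 consonants (> 1) → ill-formed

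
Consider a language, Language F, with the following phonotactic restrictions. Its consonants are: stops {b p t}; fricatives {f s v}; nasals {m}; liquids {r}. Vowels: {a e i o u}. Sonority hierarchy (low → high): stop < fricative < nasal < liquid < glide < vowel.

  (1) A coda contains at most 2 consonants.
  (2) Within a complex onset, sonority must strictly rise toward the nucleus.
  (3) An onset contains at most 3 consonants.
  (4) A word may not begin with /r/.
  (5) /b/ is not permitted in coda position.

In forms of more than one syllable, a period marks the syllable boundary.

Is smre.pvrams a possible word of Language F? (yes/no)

yes

smre.pvrams — σ1 onset /smr/ (2→3→4 rises), coda /∅/ ok; σ2 onset /pvr/ (1→2→4 rises), coda /ms/ (2C) ok → permitted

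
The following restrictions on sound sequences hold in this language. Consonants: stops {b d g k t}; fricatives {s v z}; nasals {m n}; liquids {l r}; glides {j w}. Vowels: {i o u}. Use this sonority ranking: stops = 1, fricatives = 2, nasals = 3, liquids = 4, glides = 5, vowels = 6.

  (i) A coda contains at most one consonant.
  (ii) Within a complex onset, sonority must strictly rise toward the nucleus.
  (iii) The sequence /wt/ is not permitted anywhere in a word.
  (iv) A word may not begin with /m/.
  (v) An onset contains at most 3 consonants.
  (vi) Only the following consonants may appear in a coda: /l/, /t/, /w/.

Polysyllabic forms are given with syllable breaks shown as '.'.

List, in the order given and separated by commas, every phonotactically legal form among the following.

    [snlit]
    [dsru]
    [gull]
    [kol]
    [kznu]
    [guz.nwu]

[snlit], [dsru], [kol], [kznu]

[snlit] — σ1 onset /snl/ (2→3→4 rises), coda /t/ ok → phonotactically legal
[dsru] — σ1 onset /dsr/ (1→2→4 rises), coda /∅/ ok → phonotactically legal
[gull] — violates constraint (i): syllable 1 coda /ll/ has 2 consonants (> 1) → phonotactically illegal
[kol] — σ1 onset /k/, coda /l/ ok → phonotactically legal
[kznu] — σ1 onset /kzn/ (1→2→3 rises), coda /∅/ ok → phonotactically legal
[guz.nwu] — violates constraint (vi): syllable 1 coda contains /z/, which is not a licensed coda consonant → phonotactically illegal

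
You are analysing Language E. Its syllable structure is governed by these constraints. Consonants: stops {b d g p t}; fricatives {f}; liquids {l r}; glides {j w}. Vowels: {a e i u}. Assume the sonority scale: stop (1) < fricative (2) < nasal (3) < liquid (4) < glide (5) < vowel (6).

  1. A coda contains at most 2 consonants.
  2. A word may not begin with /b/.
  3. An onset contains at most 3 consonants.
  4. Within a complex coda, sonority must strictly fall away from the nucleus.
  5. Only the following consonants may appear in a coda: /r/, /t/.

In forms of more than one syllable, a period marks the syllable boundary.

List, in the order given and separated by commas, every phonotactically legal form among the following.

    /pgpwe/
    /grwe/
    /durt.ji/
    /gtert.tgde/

/pgpwe/ — violates constraint 3: syllable 1 onset /pgpw/ has 4 consonants (> 3) → phonotactically illegal
/grwe/ — σ1 onset /grw/ (3C), coda /∅/ ok → phonotactically legal
/durt.ji/ — σ1 onset /d/, coda /rt/ (4→1 falls) ok; σ2 onset /j/, coda /∅/ ok → phonotactically legal
/gtert.tgde/ — σ1 onset /gt/ (2C), coda /rt/ (4→1 falls) ok; σ2 onset /tgd/ (3C), coda /∅/ ok → phonotactically legal

/grwe/, /durt.ji/, /gtert.tgde/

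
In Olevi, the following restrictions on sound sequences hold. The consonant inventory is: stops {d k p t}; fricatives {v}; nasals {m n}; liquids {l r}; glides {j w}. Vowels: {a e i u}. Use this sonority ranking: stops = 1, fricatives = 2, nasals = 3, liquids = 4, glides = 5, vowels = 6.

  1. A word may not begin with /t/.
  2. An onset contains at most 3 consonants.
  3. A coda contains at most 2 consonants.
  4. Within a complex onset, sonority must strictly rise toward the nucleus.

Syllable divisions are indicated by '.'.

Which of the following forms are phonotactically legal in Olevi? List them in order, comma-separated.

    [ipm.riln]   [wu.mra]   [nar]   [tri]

[ipm.riln] — σ1 onset /∅/, coda /pm/ (2C) ok; σ2 onset /r/, coda /ln/ (2C) ok → phonotactically legal
[wu.mra] — σ1 onset /w/, coda /∅/ ok; σ2 onset /mr/ (3→4 rises), coda /∅/ ok → phonotactically legal
[nar] — σ1 onset /n/, coda /r/ ok → phonotactically legal
[tri] — violates constraint 1: word begins with /t/ → phonotactically illegal

[ipm.riln], [wu.mra], [nar]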